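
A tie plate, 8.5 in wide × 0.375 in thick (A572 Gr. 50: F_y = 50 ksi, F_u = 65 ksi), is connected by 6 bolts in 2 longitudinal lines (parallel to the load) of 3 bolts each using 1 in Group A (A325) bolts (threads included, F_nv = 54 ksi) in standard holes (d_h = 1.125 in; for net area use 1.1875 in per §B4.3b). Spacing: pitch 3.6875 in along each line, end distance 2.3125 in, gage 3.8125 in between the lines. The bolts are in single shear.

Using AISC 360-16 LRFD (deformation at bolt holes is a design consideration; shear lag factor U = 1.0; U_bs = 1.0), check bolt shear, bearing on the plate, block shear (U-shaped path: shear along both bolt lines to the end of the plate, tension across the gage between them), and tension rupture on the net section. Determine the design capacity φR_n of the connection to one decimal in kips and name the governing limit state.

Bolt shear: A_b = π(1)²/4 = 0.7854 in². φR_n = 0.75 × 54 × 0.7854 × 6 × 1 = 190.9 kips.
Bearing (0.375 in plate, F_u = 65 ksi): end bolts L_c = 2.3125 − 1.125/2 = 1.75, R_n = min(1.2×1.75×0.375×65, 2.4×1×0.375×65) = 51.188 kips/bolt; interior L_c = 3.6875 − 1.125 = 2.5625, R_n = 58.5 kips/bolt. φR_n = 0.75 × (2×51.188 + 4×58.5) = 252.3 kips.
Block shear: shear path 2×[2.3125+2×3.6875] = 2×9.6875 in, A_gv = 7.2656, A_nv = 2×(9.6875 − 2.5×1.1875)×0.375 = 5.0391 in²; tension across gage: (3.8125 − 1×1.1875)×0.375 = 0.98438 in². R_n = min(0.6×65×5.0391, 0.6×50×7.2656) + 1.0×65×0.98438 = min(196.52, 217.97) + 63.985 = 260.51 kips. φR_n = 0.75 × 260.51 = 195.4 kips.
Tension rupture (net): A_n = (8.5 − 2×1.1875)×0.375 = 2.2969 in² (U = 1.0, A_e = A_n). φR_n = 0.75 × 65 × 2.2969 = 112.0 kips.
Governing: min(190.9, 252.3, 195.4, 112.0) = 112.0 kips → net-section rupture.

112.0 kips (net-section rupture governs)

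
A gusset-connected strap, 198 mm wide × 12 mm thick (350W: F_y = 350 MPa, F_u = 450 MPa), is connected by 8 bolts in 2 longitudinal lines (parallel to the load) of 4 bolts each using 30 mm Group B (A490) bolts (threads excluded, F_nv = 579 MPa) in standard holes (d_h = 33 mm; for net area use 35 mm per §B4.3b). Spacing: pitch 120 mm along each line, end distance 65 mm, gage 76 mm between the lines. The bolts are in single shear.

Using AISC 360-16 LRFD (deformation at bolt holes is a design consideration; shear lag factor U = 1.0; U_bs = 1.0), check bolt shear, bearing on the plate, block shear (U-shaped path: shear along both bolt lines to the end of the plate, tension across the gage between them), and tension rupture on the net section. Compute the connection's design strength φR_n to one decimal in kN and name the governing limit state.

518.4 kN (net-section rupture governs)

Bolt shear: A_b = π(30)²/4 = 706.86 mm². φR_n = 0.75 × 579 × 706.86 × 8 × 1 = 2455.6 kN.
Bearing (12 mm plate, F_u = 450 MPa): end bolts L_c = 65 − 33/2 = 48.5, R_n = min(1.2×48.5×12×450, 2.4×30×12×450) = 314.28 kN/bolt; interior L_c = 120 − 33 = 87, R_n = 388.8 kN/bolt. φR_n = 0.75 × (2×314.28 + 6×388.8) = 2221.0 kN.
Block shear: shear path 2×[65+3×120] = 2×425 mm, A_gv = 10200, A_nv = 2×(425 − 3.5×35)×12 = 7260 mm²; tension across gage: (76 − 1×35)×12 = 492 mm². R_n = min(0.6×450×7260, 0.6×350×10200) + 1.0×450×492 = min(1960.2, 2142) + 221.4 = 2181.6 kN. φR_n = 0.75 × 2181.6 = 1636.2 kN.
Tension rupture (net): A_n = (198 − 2×35)×12 = 1536 mm² (U = 1.0, A_e = A_n). φR_n = 0.75 × 450 × 1536 = 518.4 kN.
Governing: min(2455.6, 2221.0, 1636.2, 518.4) = 518.4 kN → net-section rupture.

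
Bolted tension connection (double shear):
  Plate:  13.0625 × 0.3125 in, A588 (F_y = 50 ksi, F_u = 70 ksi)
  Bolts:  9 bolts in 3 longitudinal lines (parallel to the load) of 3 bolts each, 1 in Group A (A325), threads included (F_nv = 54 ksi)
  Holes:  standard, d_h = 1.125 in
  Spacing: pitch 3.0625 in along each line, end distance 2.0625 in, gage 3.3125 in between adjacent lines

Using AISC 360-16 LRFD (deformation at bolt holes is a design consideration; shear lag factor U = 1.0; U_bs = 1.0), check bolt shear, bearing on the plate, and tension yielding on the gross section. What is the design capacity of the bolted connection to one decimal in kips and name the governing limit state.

Bolt shear: A_b = π(1)²/4 = 0.7854 in². φR_n = 0.75 × 54 × 0.7854 × 9 × 2 = 572.6 kips.
Bearing (0.3125 in plate, F_u = 70 ksi): end bolts L_c = 2.0625 − 1.125/2 = 1.5, R_n = min(1.2×1.5×0.3125×70, 2.4×1×0.3125×70) = 39.375 kips/bolt; interior L_c = 3.0625 − 1.125 = 1.9375, R_n = 50.859 kips/bolt. φR_n = 0.75 × (3×39.375 + 6×50.859) = 317.5 kips.
Tension yield (gross): A_g = 13.0625×0.3125 = 4.082 in². φR_n = 0.90 × 50 × 4.082 = 183.7 kips.
Governing: min(572.6, 317.5, 183.7) = 183.7 kips → gross-section yield.

183.7 kips (gross-section yield governs)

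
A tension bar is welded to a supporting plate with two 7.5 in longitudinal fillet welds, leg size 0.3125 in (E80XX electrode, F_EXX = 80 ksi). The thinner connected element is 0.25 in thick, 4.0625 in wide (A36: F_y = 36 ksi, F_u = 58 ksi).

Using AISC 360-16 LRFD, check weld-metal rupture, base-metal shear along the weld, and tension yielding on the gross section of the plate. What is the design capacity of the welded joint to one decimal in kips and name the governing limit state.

Weld metal: throat = 0.707×0.3125 = 0.22094 in, L = 2×7.5 = 15 in. φR_n = 0.75 × 0.6 × 80 × 0.22094 × 15 = 119.3 kips.
Base metal shear (0.25 in plate): yield φR_n = 1.0×0.6×36×0.25×15 = 81.0 kips; rupture φR_n = 0.75×0.6×58×0.25×15 = 97.9 kips; take 81.0 kips (yield).
Tension yield (gross): A_g = 4.0625×0.25 = 1.0156 in². φR_n = 0.90 × 36 × 1.0156 = 32.9 kips.
Governing: min(119.3, 81.0, 32.9) = 32.9 kips → gross-section yield.

32.9 kips (gross-section yield governs)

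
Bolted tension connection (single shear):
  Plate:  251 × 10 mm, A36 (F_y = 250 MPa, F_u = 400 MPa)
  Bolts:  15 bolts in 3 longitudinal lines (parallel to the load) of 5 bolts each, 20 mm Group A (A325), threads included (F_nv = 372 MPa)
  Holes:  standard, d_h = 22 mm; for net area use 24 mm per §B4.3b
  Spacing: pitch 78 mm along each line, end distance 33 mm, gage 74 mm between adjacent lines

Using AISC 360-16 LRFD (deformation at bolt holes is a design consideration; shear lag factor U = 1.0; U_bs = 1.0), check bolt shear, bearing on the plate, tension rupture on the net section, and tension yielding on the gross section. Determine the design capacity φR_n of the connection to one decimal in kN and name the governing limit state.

537.0 kN (net-section rupture governs)

Bolt shear: A_b = π(20)²/4 = 314.16 mm². φR_n = 0.75 × 372 × 314.16 × 15 × 1 = 1314.8 kN.
Bearing (10 mm plate, F_u = 400 MPa): end bolts L_c = 33 − 22/2 = 22, R_n = min(1.2×22×10×400, 2.4×20×10×400) = 105.6 kN/bolt; interior L_c = 78 − 22 = 56, R_n = 192 kN/bolt. φR_n = 0.75 × (3×105.6 + 12×192) = 1965.6 kN.
Tension rupture (net): A_n = (251 − 3×24)×10 = 1790 mm² (U = 1.0, A_e = A_n). φR_n = 0.75 × 400 × 1790 = 537.0 kN.
Tension yield (gross): A_g = 251×10 = 2510 mm². φR_n = 0.90 × 250 × 2510 = 564.8 kN.
Governing: min(1314.8, 1965.6, 537.0, 564.8) = 537.0 kN → net-section rupture.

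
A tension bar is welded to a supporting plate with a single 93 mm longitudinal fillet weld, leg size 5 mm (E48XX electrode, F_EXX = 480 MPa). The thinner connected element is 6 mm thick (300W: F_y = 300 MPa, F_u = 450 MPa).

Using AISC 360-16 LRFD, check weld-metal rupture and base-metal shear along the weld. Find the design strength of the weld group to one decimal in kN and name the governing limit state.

71.0 kN (weld metal governs)

Weld metal: throat = 0.707×5 = 3.535 mm, L = 93 mm. φR_n = 0.75 × 0.6 × 480 × 3.535 × 93 = 71.0 kN.
Base metal shear (6 mm plate): yield φR_n = 1.0×0.6×300×6×93 = 100.4 kN; rupture φR_n = 0.75×0.6×450×6×93 = 113.0 kN; take 100.4 kN (yield).
Governing: min(71.0, 100.4) = 71.0 kN → weld metal.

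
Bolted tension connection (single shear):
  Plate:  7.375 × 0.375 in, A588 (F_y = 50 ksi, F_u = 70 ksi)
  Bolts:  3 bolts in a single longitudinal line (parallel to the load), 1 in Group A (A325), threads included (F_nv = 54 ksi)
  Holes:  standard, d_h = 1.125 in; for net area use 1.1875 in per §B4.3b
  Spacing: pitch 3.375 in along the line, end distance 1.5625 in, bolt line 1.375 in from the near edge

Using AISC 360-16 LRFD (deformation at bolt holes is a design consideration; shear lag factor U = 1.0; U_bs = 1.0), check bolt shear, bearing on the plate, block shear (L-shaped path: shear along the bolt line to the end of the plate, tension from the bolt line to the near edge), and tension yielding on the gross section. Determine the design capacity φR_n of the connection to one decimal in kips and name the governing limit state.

78.5 kips (block shear governs)

Bolt shear: A_b = π(1)²/4 = 0.7854 in². φR_n = 0.75 × 54 × 0.7854 × 3 × 1 = 95.4 kips.
Bearing (0.375 in plate, F_u = 70 ksi): end bolts L_c = 1.5625 − 1.125/2 = 1, R_n = min(1.2×1×0.375×70, 2.4×1×0.375×70) = 31.5 kips/bolt; interior L_c = 3.375 − 1.125 = 2.25, R_n = 63 kips/bolt. φR_n = 0.75 × (1×31.5 + 2×63) = 118.1 kips.
Block shear: shear path 1×[1.5625+2×3.375] = 1×8.3125 in, A_gv = 3.1172, A_nv = 1×(8.3125 − 2.5×1.1875)×0.375 = 2.0039 in²; tension to near edge: (1.375 − 0.5×1.1875)×0.375 = 0.29297 in². R_n = min(0.6×70×2.0039, 0.6×50×3.1172) + 1.0×70×0.29297 = min(84.164, 93.516) + 20.508 = 104.67 kips. φR_n = 0.75 × 104.67 = 78.5 kips.
Tension yield (gross): A_g = 7.375×0.375 = 2.7656 in². φR_n = 0.90 × 50 × 2.7656 = 124.5 kips.
Governing: min(95.4, 118.1, 78.5, 124.5) = 78.5 kips → block shear.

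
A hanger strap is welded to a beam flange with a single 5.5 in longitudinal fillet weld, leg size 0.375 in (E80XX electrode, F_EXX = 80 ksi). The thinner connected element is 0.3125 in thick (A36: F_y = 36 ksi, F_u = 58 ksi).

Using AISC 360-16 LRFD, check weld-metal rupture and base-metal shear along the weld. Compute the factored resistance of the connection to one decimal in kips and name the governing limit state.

Weld metal: throat = 0.707×0.375 = 0.26513 in, L = 5.5 in. φR_n = 0.75 × 0.6 × 80 × 0.26513 × 5.5 = 52.5 kips.
Base metal shear (0.3125 in plate): yield φR_n = 1.0×0.6×36×0.3125×5.5 = 37.1 kips; rupture φR_n = 0.75×0.6×58×0.3125×5.5 = 44.9 kips; take 37.1 kips (yield).
Governing: min(52.5, 37.1) = 37.1 kips → base-metal shear.

37.1 kips (base-metal shear governs)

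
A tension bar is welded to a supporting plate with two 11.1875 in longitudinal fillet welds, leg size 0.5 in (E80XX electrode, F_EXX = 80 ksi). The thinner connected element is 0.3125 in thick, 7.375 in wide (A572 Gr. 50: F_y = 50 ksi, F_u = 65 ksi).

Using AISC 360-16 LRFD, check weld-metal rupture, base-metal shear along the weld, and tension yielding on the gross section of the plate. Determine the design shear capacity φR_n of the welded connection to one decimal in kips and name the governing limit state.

103.7 kips (gross-section yield governs)

Weld metal: throat = 0.707×0.5 = 0.3535 in, L = 2×11.1875 = 22.375 in. φR_n = 0.75 × 0.6 × 80 × 0.3535 × 22.375 = 284.7 kips.
Base metal shear (0.3125 in plate): yield φR_n = 1.0×0.6×50×0.3125×22.375 = 209.8 kips; rupture φR_n = 0.75×0.6×65×0.3125×22.375 = 204.5 kips; take 204.5 kips (rupture).
Tension yield (gross): A_g = 7.375×0.3125 = 2.3047 in². φR_n = 0.90 × 50 × 2.3047 = 103.7 kips.
Governing: min(284.7, 204.5, 103.7) = 103.7 kips → gross-section yield.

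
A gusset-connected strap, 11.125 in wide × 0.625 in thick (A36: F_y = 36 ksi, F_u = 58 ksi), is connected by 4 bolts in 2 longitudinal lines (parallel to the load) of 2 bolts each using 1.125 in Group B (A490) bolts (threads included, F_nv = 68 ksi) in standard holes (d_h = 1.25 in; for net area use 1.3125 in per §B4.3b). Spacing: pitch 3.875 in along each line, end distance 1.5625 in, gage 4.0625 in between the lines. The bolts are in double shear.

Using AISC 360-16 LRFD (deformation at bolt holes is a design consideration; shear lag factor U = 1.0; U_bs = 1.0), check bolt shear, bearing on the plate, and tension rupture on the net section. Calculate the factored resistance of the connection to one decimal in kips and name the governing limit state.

208.0 kips (bearing governs)

Bolt shear: A_b = π(1.125)²/4 = 0.99402 in². φR_n = 0.75 × 68 × 0.99402 × 4 × 2 = 405.6 kips.
Bearing (0.625 in plate, F_u = 58 ksi): end bolts L_c = 1.5625 − 1.25/2 = 0.9375, R_n = min(1.2×0.9375×0.625×58, 2.4×1.125×0.625×58) = 40.781 kips/bolt; interior L_c = 3.875 − 1.25 = 2.625, R_n = 97.875 kips/bolt. φR_n = 0.75 × (2×40.781 + 2×97.875) = 208.0 kips.
Tension rupture (net): A_n = (11.125 − 2×1.3125)×0.625 = 5.3125 in² (U = 1.0, A_e = A_n). φR_n = 0.75 × 58 × 5.3125 = 231.1 kips.
Governing: min(405.6, 208.0, 231.1) = 208.0 kips → bearing.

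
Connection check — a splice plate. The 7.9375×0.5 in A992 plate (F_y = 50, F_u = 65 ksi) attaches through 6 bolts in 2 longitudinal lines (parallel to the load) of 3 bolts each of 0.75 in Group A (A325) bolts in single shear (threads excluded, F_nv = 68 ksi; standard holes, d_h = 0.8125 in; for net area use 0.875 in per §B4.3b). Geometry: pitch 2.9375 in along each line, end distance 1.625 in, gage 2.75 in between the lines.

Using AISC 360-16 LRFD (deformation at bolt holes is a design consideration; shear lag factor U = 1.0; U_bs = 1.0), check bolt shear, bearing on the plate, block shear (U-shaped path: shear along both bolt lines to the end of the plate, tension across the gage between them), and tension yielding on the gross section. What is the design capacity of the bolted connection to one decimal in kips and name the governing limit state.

Bolt shear: A_b = π(0.75)²/4 = 0.44179 in². φR_n = 0.75 × 68 × 0.44179 × 6 × 1 = 135.2 kips.
Bearing (0.5 in plate, F_u = 65 ksi): end bolts L_c = 1.625 − 0.8125/2 = 1.21875, R_n = min(1.2×1.21875×0.5×65, 2.4×0.75×0.5×65) = 47.531 kips/bolt; interior L_c = 2.9375 − 0.8125 = 2.125, R_n = 58.5 kips/bolt. φR_n = 0.75 × (2×47.531 + 4×58.5) = 246.8 kips.
Block shear: shear path 2×[1.625+2×2.9375] = 2×7.5 in, A_gv = 7.5, A_nv = 2×(7.5 − 2.5×0.875)×0.5 = 5.3125 in²; tension across gage: (2.75 − 1×0.875)×0.5 = 0.9375 in². R_n = min(0.6×65×5.3125, 0.6×50×7.5) + 1.0×65×0.9375 = min(207.19, 225) + 60.938 = 268.13 kips. φR_n = 0.75 × 268.13 = 201.1 kips.
Tension yield (gross): A_g = 7.9375×0.5 = 3.9688 in². φR_n = 0.90 × 50 × 3.9688 = 178.6 kips.
Governing: min(135.2, 246.8, 201.1, 178.6) = 135.2 kips → bolt shear.

135.2 kips (bolt shear governs)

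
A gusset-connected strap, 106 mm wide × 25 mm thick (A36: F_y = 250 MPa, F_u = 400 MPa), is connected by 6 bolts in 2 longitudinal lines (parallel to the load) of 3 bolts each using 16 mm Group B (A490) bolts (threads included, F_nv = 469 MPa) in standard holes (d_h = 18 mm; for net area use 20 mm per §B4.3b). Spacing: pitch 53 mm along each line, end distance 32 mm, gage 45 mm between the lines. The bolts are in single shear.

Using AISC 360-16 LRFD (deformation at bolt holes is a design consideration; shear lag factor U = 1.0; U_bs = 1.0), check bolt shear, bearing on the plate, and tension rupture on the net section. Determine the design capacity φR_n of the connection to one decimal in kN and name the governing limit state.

Bolt shear: A_b = π(16)²/4 = 201.06 mm². φR_n = 0.75 × 469 × 201.06 × 6 × 1 = 424.3 kN.
Bearing (25 mm plate, F_u = 400 MPa): end bolts L_c = 32 − 18/2 = 23, R_n = min(1.2×23×25×400, 2.4×16×25×400) = 276 kN/bolt; interior L_c = 53 − 18 = 35, R_n = 384 kN/bolt. φR_n = 0.75 × (2×276 + 4×384) = 1566.0 kN.
Tension rupture (net): A_n = (106 − 2×20)×25 = 1650 mm² (U = 1.0, A_e = A_n). φR_n = 0.75 × 400 × 1650 = 495.0 kN.
Governing: min(424.3, 1566.0, 495.0) = 424.3 kN → bolt shear.

424.3 kN (bolt shear governs)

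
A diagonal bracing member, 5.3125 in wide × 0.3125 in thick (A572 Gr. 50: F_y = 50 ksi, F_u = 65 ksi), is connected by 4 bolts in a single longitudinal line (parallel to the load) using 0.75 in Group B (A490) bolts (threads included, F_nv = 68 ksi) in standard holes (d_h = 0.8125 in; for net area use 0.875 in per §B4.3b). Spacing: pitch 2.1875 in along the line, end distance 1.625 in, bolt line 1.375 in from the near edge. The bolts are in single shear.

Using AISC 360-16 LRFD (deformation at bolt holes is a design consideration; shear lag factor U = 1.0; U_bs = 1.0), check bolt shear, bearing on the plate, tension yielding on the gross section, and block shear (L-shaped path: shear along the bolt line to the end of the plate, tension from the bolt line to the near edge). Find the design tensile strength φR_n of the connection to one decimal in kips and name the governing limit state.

61.1 kips (block shear governs)

Bolt shear: A_b = π(0.75)²/4 = 0.44179 in². φR_n = 0.75 × 68 × 0.44179 × 4 × 1 = 90.1 kips.
Bearing (0.3125 in plate, F_u = 65 ksi): end bolts L_c = 1.625 − 0.8125/2 = 1.21875, R_n = min(1.2×1.21875×0.3125×65, 2.4×0.75×0.3125×65) = 29.707 kips/bolt; interior L_c = 2.1875 − 0.8125 = 1.375, R_n = 33.516 kips/bolt. φR_n = 0.75 × (1×29.707 + 3×33.516) = 97.7 kips.
Tension yield (gross): A_g = 5.3125×0.3125 = 1.6602 in². φR_n = 0.90 × 50 × 1.6602 = 74.7 kips.
Block shear: shear path 1×[1.625+3×2.1875] = 1×8.1875 in, A_gv = 2.5586, A_nv = 1×(8.1875 − 3.5×0.875)×0.3125 = 1.6016 in²; tension to near edge: (1.375 − 0.5×0.875)×0.3125 = 0.29297 in². R_n = min(0.6×65×1.6016, 0.6×50×2.5586) + 1.0×65×0.29297 = min(62.462, 76.758) + 19.043 = 81.505 kips. φR_n = 0.75 × 81.505 = 61.1 kips.
Governing: min(90.1, 97.7, 74.7, 61.1) = 61.1 kips → block shear.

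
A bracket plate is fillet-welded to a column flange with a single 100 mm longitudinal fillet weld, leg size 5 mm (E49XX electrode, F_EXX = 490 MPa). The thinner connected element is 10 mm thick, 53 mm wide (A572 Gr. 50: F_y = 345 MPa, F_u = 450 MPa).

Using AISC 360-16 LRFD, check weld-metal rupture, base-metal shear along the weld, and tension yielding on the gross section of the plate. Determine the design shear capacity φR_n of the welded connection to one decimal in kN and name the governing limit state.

77.9 kN (weld metal governs)

Weld metal: throat = 0.707×5 = 3.535 mm, L = 100 mm. φR_n = 0.75 × 0.6 × 490 × 3.535 × 100 = 77.9 kN.
Base metal shear (10 mm plate): yield φR_n = 1.0×0.6×345×10×100 = 207.0 kN; rupture φR_n = 0.75×0.6×450×10×100 = 202.5 kN; take 202.5 kN (rupture).
Tension yield (gross): A_g = 53×10 = 530 mm². φR_n = 0.90 × 345 × 530 = 164.6 kN.
Governing: min(77.9, 202.5, 164.6) = 77.9 kN → weld metal.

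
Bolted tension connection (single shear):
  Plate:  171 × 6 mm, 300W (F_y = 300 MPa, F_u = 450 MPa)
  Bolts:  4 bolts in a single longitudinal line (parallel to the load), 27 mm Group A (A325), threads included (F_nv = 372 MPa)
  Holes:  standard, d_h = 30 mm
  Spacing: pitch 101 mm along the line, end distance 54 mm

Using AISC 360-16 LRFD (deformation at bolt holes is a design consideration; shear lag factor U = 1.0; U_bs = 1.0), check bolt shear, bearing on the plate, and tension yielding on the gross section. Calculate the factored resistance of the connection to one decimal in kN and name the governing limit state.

Bolt shear: A_b = π(27)²/4 = 572.56 mm². φR_n = 0.75 × 372 × 572.56 × 4 × 1 = 639.0 kN.
Bearing (6 mm plate, F_u = 450 MPa): end bolts L_c = 54 − 30/2 = 39, R_n = min(1.2×39×6×450, 2.4×27×6×450) = 126.36 kN/bolt; interior L_c = 101 − 30 = 71, R_n = 174.96 kN/bolt. φR_n = 0.75 × (1×126.36 + 3×174.96) = 488.4 kN.
Tension yield (gross): A_g = 171×6 = 1026 mm². φR_n = 0.90 × 300 × 1026 = 277.0 kN.
Governing: min(639.0, 488.4, 277.0) = 277.0 kN → gross-section yield.

277.0 kN (gross-section yield governs)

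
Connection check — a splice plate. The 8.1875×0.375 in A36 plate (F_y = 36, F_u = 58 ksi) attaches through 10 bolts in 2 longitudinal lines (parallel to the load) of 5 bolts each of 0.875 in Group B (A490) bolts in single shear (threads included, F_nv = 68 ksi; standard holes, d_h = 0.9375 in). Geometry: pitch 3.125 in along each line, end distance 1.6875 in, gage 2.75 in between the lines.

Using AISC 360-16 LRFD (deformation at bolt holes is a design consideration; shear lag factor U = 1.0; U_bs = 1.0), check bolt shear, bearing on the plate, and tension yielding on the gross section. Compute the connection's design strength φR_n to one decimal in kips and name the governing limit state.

99.5 kips (gross-section yield governs)

Bolt shear: A_b = π(0.875)²/4 = 0.60132 in². φR_n = 0.75 × 68 × 0.60132 × 10 × 1 = 306.7 kips.
Bearing (0.375 in plate, F_u = 58 ksi): end bolts L_c = 1.6875 − 0.9375/2 = 1.21875, R_n = min(1.2×1.21875×0.375×58, 2.4×0.875×0.375×58) = 31.809 kips/bolt; interior L_c = 3.125 − 0.9375 = 2.1875, R_n = 45.675 kips/bolt. φR_n = 0.75 × (2×31.809 + 8×45.675) = 321.8 kips.
Tension yield (gross): A_g = 8.1875×0.375 = 3.0703 in². φR_n = 0.90 × 36 × 3.0703 = 99.5 kips.
Governing: min(306.7, 321.8, 99.5) = 99.5 kips → gross-section yield.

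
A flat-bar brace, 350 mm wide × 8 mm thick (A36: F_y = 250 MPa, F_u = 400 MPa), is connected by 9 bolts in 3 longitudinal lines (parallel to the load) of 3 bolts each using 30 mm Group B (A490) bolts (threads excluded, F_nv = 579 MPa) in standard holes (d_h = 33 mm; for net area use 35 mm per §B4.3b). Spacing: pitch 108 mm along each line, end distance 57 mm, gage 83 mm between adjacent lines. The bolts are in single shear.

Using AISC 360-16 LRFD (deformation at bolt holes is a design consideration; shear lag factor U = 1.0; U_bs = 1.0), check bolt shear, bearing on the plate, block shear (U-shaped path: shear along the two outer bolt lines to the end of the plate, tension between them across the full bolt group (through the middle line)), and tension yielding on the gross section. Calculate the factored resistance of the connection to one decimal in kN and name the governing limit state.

630.0 kN (gross-section yield governs)

Bolt shear: A_b = π(30)²/4 = 706.86 mm². φR_n = 0.75 × 579 × 706.86 × 9 × 1 = 2762.6 kN.
Bearing (8 mm plate, F_u = 400 MPa): end bolts L_c = 57 − 33/2 = 40.5, R_n = min(1.2×40.5×8×400, 2.4×30×8×400) = 155.52 kN/bolt; interior L_c = 108 − 33 = 75, R_n = 230.4 kN/bolt. φR_n = 0.75 × (3×155.52 + 6×230.4) = 1386.7 kN.
Block shear: shear path 2×[57+2×108] = 2×273 mm, A_gv = 4368, A_nv = 2×(273 − 2.5×35)×8 = 2968 mm²; tension across gage: (166 − 2×35)×8 = 768 mm². R_n = min(0.6×400×2968, 0.6×250×4368) + 1.0×400×768 = min(712.32, 655.2) + 307.2 = 962.4 kN. φR_n = 0.75 × 962.4 = 721.8 kN.
Tension yield (gross): A_g = 350×8 = 2800 mm². φR_n = 0.90 × 250 × 2800 = 630.0 kN.
Governing: min(2762.6, 1386.7, 721.8, 630.0) = 630.0 kN → gross-section yield.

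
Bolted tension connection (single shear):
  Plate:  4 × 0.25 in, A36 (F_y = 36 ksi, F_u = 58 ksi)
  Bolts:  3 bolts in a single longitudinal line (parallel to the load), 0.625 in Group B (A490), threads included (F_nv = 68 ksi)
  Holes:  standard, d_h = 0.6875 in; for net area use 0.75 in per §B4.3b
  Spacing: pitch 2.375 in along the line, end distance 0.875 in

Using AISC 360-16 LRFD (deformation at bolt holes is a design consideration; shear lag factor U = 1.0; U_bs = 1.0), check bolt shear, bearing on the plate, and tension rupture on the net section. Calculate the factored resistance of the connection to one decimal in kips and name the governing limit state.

Bolt shear: A_b = π(0.625)²/4 = 0.3068 in². φR_n = 0.75 × 68 × 0.3068 × 3 × 1 = 46.9 kips.
Bearing (0.25 in plate, F_u = 58 ksi): end bolts L_c = 0.875 − 0.6875/2 = 0.53125, R_n = min(1.2×0.53125×0.25×58, 2.4×0.625×0.25×58) = 9.2438 kips/bolt; interior L_c = 2.375 − 0.6875 = 1.6875, R_n = 21.75 kips/bolt. φR_n = 0.75 × (1×9.2438 + 2×21.75) = 39.6 kips.
Tension rupture (net): A_n = (4 − 1×0.75)×0.25 = 0.8125 in² (U = 1.0, A_e = A_n). φR_n = 0.75 × 58 × 0.8125 = 35.3 kips.
Governing: min(46.9, 39.6, 35.3) = 35.3 kips → net-section rupture.

35.3 kips (net-section rupture governs)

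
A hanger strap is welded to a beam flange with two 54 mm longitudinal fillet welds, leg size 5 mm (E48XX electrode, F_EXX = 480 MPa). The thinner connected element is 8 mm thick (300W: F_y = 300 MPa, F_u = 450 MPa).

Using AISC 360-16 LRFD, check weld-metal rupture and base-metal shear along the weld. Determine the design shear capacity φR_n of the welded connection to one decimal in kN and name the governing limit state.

82.5 kN (weld metal governs)

Weld metal: throat = 0.707×5 = 3.535 mm, L = 2×54 = 108 mm. φR_n = 0.75 × 0.6 × 480 × 3.535 × 108 = 82.5 kN.
Base metal shear (8 mm plate): yield φR_n = 1.0×0.6×300×8×108 = 155.5 kN; rupture φR_n = 0.75×0.6×450×8×108 = 175.0 kN; take 155.5 kN (yield).
Governing: min(82.5, 155.5) = 82.5 kN → weld metal.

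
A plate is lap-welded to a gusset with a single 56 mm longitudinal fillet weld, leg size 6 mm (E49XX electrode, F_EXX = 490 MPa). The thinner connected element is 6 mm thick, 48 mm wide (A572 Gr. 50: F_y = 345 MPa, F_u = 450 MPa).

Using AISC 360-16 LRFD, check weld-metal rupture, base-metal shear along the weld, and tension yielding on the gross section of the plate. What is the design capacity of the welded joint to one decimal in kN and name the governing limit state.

52.4 kN (weld metal governs)

Weld metal: throat = 0.707×6 = 4.242 mm, L = 56 mm. φR_n = 0.75 × 0.6 × 490 × 4.242 × 56 = 52.4 kN.
Base metal shear (6 mm plate): yield φR_n = 1.0×0.6×345×6×56 = 69.6 kN; rupture φR_n = 0.75×0.6×450×6×56 = 68.0 kN; take 68.0 kN (rupture).
Tension yield (gross): A_g = 48×6 = 288 mm². φR_n = 0.90 × 345 × 288 = 89.4 kN.
Governing: min(52.4, 68.0, 89.4) = 52.4 kN → weld metal.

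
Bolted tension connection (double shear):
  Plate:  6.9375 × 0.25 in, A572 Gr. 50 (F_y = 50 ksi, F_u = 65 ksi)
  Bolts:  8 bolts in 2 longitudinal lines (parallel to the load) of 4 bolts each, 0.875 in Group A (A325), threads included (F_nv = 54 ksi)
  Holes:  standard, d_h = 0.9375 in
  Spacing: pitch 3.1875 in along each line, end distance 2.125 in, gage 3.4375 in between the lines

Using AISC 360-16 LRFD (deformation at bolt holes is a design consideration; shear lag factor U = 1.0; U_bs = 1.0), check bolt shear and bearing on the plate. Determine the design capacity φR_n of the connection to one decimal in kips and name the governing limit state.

202.0 kips (bearing governs)

Bolt shear: A_b = π(0.875)²/4 = 0.60132 in². φR_n = 0.75 × 54 × 0.60132 × 8 × 2 = 389.7 kips.
Bearing (0.25 in plate, F_u = 65 ksi): end bolts L_c = 2.125 − 0.9375/2 = 1.65625, R_n = min(1.2×1.65625×0.25×65, 2.4×0.875×0.25×65) = 32.297 kips/bolt; interior L_c = 3.1875 − 0.9375 = 2.25, R_n = 34.125 kips/bolt. φR_n = 0.75 × (2×32.297 + 6×34.125) = 202.0 kips.
Governing: min(389.7, 202.0) = 202.0 kips → bearing.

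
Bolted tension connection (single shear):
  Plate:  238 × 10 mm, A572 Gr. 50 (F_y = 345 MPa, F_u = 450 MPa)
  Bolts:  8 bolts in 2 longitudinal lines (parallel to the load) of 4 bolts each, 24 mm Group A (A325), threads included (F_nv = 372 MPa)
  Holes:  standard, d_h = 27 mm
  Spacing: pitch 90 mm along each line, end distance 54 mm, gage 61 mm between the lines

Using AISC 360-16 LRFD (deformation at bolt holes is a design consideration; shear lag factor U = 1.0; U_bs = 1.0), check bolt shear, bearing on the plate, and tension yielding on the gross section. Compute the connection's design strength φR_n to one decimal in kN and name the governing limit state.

Bolt shear: A_b = π(24)²/4 = 452.39 mm². φR_n = 0.75 × 372 × 452.39 × 8 × 1 = 1009.7 kN.
Bearing (10 mm plate, F_u = 450 MPa): end bolts L_c = 54 − 27/2 = 40.5, R_n = min(1.2×40.5×10×450, 2.4×24×10×450) = 218.7 kN/bolt; interior L_c = 90 − 27 = 63, R_n = 259.2 kN/bolt. φR_n = 0.75 × (2×218.7 + 6×259.2) = 1494.5 kN.
Tension yield (gross): A_g = 238×10 = 2380 mm². φR_n = 0.90 × 345 × 2380 = 739.0 kN.
Governing: min(1009.7, 1494.5, 739.0) = 739.0 kN → gross-section yield.

739.0 kN (gross-section yield governs)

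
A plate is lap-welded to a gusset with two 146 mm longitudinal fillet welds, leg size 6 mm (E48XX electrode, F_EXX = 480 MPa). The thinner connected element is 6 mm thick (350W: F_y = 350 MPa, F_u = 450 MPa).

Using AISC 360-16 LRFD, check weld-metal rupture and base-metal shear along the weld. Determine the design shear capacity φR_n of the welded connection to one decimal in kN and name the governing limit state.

267.6 kN (weld metal governs)

Weld metal: throat = 0.707×6 = 4.242 mm, L = 2×146 = 292 mm. φR_n = 0.75 × 0.6 × 480 × 4.242 × 292 = 267.6 kN.
Base metal shear (6 mm plate): yield φR_n = 1.0×0.6×350×6×292 = 367.9 kN; rupture φR_n = 0.75×0.6×450×6×292 = 354.8 kN; take 354.8 kN (rupture).
Governing: min(267.6, 354.8) = 267.6 kN → weld metal.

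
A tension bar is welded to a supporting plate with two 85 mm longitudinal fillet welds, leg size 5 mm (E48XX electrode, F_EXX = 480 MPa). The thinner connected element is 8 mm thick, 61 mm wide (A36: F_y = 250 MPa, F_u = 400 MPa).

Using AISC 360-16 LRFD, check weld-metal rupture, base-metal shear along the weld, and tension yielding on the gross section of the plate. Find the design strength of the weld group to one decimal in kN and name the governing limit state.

Weld metal: throat = 0.707×5 = 3.535 mm, L = 2×85 = 170 mm. φR_n = 0.75 × 0.6 × 480 × 3.535 × 170 = 129.8 kN.
Base metal shear (8 mm plate): yield φR_n = 1.0×0.6×250×8×170 = 204.0 kN; rupture φR_n = 0.75×0.6×400×8×170 = 244.8 kN; take 204.0 kN (yield).
Tension yield (gross): A_g = 61×8 = 488 mm². φR_n = 0.90 × 250 × 488 = 109.8 kN.
Governing: min(129.8, 204.0, 109.8) = 109.8 kN → gross-section yield.

109.8 kN (gross-section yield governs)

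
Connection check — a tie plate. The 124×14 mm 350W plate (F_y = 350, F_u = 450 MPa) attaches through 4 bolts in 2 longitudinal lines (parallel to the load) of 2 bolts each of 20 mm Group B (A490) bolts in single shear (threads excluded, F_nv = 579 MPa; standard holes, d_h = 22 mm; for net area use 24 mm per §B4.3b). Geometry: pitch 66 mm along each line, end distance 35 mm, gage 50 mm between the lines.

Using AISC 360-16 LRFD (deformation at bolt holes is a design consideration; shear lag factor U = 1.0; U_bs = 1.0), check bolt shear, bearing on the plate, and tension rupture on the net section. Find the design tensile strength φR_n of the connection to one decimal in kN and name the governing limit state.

Bolt shear: A_b = π(20)²/4 = 314.16 mm². φR_n = 0.75 × 579 × 314.16 × 4 × 1 = 545.7 kN.
Bearing (14 mm plate, F_u = 450 MPa): end bolts L_c = 35 − 22/2 = 24, R_n = min(1.2×24×14×450, 2.4×20×14×450) = 181.44 kN/bolt; interior L_c = 66 − 22 = 44, R_n = 302.4 kN/bolt. φR_n = 0.75 × (2×181.44 + 2×302.4) = 725.8 kN.
Tension rupture (net): A_n = (124 − 2×24)×14 = 1064 mm² (U = 1.0, A_e = A_n). φR_n = 0.75 × 450 × 1064 = 359.1 kN.
Governing: min(545.7, 725.8, 359.1) = 359.1 kN → net-section rupture.

359.1 kN (net-section rupture governs)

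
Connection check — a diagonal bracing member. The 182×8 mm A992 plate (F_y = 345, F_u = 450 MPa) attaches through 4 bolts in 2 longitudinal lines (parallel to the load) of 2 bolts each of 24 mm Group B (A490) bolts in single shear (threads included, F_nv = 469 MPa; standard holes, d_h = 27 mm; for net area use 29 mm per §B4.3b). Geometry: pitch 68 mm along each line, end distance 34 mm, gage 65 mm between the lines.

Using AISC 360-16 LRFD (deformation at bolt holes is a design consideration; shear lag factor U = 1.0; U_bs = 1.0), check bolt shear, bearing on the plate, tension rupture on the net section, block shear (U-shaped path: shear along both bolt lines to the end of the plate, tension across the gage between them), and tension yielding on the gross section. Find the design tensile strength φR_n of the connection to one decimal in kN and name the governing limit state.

Bolt shear: A_b = π(24)²/4 = 452.39 mm². φR_n = 0.75 × 469 × 452.39 × 4 × 1 = 636.5 kN.
Bearing (8 mm plate, F_u = 450 MPa): end bolts L_c = 34 − 27/2 = 20.5, R_n = min(1.2×20.5×8×450, 2.4×24×8×450) = 88.56 kN/bolt; interior L_c = 68 − 27 = 41, R_n = 177.12 kN/bolt. φR_n = 0.75 × (2×88.56 + 2×177.12) = 398.5 kN.
Tension rupture (net): A_n = (182 − 2×29)×8 = 992 mm² (U = 1.0, A_e = A_n). φR_n = 0.75 × 450 × 992 = 334.8 kN.
Block shear: shear path 2×[34+1×68] = 2×102 mm, A_gv = 1632, A_nv = 2×(102 − 1.5×29)×8 = 936 mm²; tension across gage: (65 − 1×29)×8 = 288 mm². R_n = min(0.6×450×936, 0.6×345×1632) + 1.0×450×288 = min(252.72, 337.82) + 129.6 = 382.32 kN. φR_n = 0.75 × 382.32 = 286.7 kN.
Tension yield (gross): A_g = 182×8 = 1456 mm². φR_n = 0.90 × 345 × 1456 = 452.1 kN.
Governing: min(636.5, 398.5, 334.8, 286.7, 452.1) = 286.7 kN → block shear.

286.7 kN (block shear governs)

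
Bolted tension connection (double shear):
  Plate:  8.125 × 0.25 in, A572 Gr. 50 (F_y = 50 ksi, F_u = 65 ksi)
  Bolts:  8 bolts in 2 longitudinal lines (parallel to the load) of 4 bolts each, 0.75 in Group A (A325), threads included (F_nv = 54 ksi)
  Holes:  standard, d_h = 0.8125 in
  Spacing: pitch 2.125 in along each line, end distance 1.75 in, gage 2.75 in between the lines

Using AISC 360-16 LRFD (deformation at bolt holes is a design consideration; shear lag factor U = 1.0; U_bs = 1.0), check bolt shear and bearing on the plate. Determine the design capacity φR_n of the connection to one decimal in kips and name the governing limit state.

154.5 kips (bearing governs)

Bolt shear: A_b = π(0.75)²/4 = 0.44179 in². φR_n = 0.75 × 54 × 0.44179 × 8 × 2 = 286.3 kips.
Bearing (0.25 in plate, F_u = 65 ksi): end bolts L_c = 1.75 − 0.8125/2 = 1.34375, R_n = min(1.2×1.34375×0.25×65, 2.4×0.75×0.25×65) = 26.203 kips/bolt; interior L_c = 2.125 − 0.8125 = 1.3125, R_n = 25.594 kips/bolt. φR_n = 0.75 × (2×26.203 + 6×25.594) = 154.5 kips.
Governing: min(286.3, 154.5) = 154.5 kips → bearing.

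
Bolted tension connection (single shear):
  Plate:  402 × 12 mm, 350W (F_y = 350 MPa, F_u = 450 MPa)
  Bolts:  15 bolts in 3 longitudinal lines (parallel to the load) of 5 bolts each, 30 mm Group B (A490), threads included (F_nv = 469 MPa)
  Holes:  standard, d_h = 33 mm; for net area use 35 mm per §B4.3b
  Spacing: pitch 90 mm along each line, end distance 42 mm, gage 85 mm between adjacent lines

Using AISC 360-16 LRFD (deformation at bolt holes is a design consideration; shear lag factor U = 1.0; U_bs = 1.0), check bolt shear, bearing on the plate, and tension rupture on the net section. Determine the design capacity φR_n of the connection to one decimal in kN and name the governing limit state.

1202.9 kN (net-section rupture governs)

Bolt shear: A_b = π(30)²/4 = 706.86 mm². φR_n = 0.75 × 469 × 706.86 × 15 × 1 = 3729.6 kN.
Bearing (12 mm plate, F_u = 450 MPa): end bolts L_c = 42 − 33/2 = 25.5, R_n = min(1.2×25.5×12×450, 2.4×30×12×450) = 165.24 kN/bolt; interior L_c = 90 − 33 = 57, R_n = 369.36 kN/bolt. φR_n = 0.75 × (3×165.24 + 12×369.36) = 3696.0 kN.
Tension rupture (net): A_n = (402 − 3×35)×12 = 3564 mm² (U = 1.0, A_e = A_n). φR_n = 0.75 × 450 × 3564 = 1202.9 kN.
Governing: min(3729.6, 3696.0, 1202.9) = 1202.9 kN → net-section rupture.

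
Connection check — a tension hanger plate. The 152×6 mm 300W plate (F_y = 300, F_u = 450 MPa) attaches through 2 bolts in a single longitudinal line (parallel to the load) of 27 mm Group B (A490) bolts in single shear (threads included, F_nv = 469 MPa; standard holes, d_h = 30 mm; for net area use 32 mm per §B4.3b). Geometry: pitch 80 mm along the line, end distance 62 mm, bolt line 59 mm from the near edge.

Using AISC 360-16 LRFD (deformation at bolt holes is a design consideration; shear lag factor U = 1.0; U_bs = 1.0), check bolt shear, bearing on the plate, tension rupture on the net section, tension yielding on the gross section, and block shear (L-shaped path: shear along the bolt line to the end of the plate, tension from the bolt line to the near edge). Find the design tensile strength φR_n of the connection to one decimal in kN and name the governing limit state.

201.3 kN (block shear governs)

Bolt shear: A_b = π(27)²/4 = 572.56 mm². φR_n = 0.75 × 469 × 572.56 × 2 × 1 = 402.8 kN.
Bearing (6 mm plate, F_u = 450 MPa): end bolts L_c = 62 − 30/2 = 47, R_n = min(1.2×47×6×450, 2.4×27×6×450) = 152.28 kN/bolt; interior L_c = 80 − 30 = 50, R_n = 162 kN/bolt. φR_n = 0.75 × (1×152.28 + 1×162) = 235.7 kN.
Tension rupture (net): A_n = (152 − 1×32)×6 = 720 mm² (U = 1.0, A_e = A_n). φR_n = 0.75 × 450 × 720 = 243.0 kN.
Tension yield (gross): A_g = 152×6 = 912 mm². φR_n = 0.90 × 300 × 912 = 246.2 kN.
Block shear: shear path 1×[62+1×80] = 1×142 mm, A_gv = 852, A_nv = 1×(142 − 1.5×32)×6 = 564 mm²; tension to near edge: (59 − 0.5×32)×6 = 258 mm². R_n = min(0.6×450×564, 0.6×300×852) + 1.0×450×258 = min(152.28, 153.36) + 116.1 = 268.38 kN. φR_n = 0.75 × 268.38 = 201.3 kN.
Governing: min(402.8, 235.7, 243.0, 246.2, 201.3) = 201.3 kN → block shear.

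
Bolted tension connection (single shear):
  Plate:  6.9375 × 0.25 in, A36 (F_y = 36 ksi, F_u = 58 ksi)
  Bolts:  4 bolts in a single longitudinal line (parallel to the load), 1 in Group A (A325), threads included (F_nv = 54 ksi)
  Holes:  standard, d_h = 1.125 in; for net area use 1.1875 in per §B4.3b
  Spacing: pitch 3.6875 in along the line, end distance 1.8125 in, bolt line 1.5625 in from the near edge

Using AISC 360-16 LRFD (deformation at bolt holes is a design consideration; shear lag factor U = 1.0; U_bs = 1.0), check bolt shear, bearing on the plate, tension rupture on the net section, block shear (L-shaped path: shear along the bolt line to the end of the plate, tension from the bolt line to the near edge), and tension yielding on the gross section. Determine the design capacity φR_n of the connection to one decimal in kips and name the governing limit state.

56.2 kips (gross-section yield governs)

Bolt shear: A_b = π(1)²/4 = 0.7854 in². φR_n = 0.75 × 54 × 0.7854 × 4 × 1 = 127.2 kips.
Bearing (0.25 in plate, F_u = 58 ksi): end bolts L_c = 1.8125 − 1.125/2 = 1.25, R_n = min(1.2×1.25×0.25×58, 2.4×1×0.25×58) = 21.75 kips/bolt; interior L_c = 3.6875 − 1.125 = 2.5625, R_n = 34.8 kips/bolt. φR_n = 0.75 × (1×21.75 + 3×34.8) = 94.6 kips.
Tension rupture (net): A_n = (6.9375 − 1×1.1875)×0.25 = 1.4375 in² (U = 1.0, A_e = A_n). φR_n = 0.75 × 58 × 1.4375 = 62.5 kips.
Block shear: shear path 1×[1.8125+3×3.6875] = 1×12.875 in, A_gv = 3.2188, A_nv = 1×(12.875 − 3.5×1.1875)×0.25 = 2.1797 in²; tension to near edge: (1.5625 − 0.5×1.1875)×0.25 = 0.24219 in². R_n = min(0.6×58×2.1797, 0.6×36×3.2188) + 1.0×58×0.24219 = min(75.854, 69.526) + 14.047 = 83.573 kips. φR_n = 0.75 × 83.573 = 62.7 kips.
Tension yield (gross): A_g = 6.9375×0.25 = 1.7344 in². φR_n = 0.90 × 36 × 1.7344 = 56.2 kips.
Governing: min(127.2, 94.6, 62.5, 62.7, 56.2) = 56.2 kips → gross-section yield.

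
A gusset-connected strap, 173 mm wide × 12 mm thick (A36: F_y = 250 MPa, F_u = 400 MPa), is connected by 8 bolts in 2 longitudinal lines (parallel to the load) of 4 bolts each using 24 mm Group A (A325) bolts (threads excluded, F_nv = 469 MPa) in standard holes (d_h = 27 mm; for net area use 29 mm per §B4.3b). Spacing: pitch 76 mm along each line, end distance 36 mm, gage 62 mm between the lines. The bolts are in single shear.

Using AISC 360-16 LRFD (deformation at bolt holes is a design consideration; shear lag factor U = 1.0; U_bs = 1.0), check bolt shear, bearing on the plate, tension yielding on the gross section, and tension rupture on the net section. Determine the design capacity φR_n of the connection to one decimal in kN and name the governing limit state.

Bolt shear: A_b = π(24)²/4 = 452.39 mm². φR_n = 0.75 × 469 × 452.39 × 8 × 1 = 1273.0 kN.
Bearing (12 mm plate, F_u = 400 MPa): end bolts L_c = 36 − 27/2 = 22.5, R_n = min(1.2×22.5×12×400, 2.4×24×12×400) = 129.6 kN/bolt; interior L_c = 76 − 27 = 49, R_n = 276.48 kN/bolt. φR_n = 0.75 × (2×129.6 + 6×276.48) = 1438.6 kN.
Tension yield (gross): A_g = 173×12 = 2076 mm². φR_n = 0.90 × 250 × 2076 = 467.1 kN.
Tension rupture (net): A_n = (173 − 2×29)×12 = 1380 mm² (U = 1.0, A_e = A_n). φR_n = 0.75 × 400 × 1380 = 414.0 kN.
Governing: min(1273.0, 1438.6, 467.1, 414.0) = 414.0 kN → net-section rupture.

414.0 kN (net-section rupture governs)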